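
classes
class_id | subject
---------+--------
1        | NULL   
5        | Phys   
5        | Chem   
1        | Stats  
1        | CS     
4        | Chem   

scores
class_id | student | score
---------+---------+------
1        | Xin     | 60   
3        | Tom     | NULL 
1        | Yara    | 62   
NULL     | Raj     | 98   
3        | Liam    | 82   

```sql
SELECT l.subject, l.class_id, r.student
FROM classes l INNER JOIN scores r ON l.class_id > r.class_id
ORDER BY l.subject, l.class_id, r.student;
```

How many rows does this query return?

INNER JOIN keeps only pairs where the ON condition holds.
Matching on l.class_id > r.class_id. A NULL in a compared column never satisfies the condition.
Matched pairs: 12.
Total: 12 rows.

12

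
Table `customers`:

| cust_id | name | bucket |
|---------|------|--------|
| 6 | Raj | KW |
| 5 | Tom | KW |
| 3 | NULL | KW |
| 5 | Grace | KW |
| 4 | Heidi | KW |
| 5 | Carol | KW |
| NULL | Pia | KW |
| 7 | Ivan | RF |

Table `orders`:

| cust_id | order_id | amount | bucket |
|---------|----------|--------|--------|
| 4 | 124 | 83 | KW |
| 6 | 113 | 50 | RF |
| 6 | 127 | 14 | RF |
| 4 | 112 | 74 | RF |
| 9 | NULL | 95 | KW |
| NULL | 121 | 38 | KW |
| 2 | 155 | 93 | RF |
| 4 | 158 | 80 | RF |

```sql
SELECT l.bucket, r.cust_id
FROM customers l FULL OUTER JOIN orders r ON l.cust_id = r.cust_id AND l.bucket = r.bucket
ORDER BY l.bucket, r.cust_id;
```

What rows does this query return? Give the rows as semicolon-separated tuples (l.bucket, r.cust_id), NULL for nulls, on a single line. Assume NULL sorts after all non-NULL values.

FULL OUTER JOIN keeps every row from both sides; unmatched rows get NULL for the other side's columns.
Matching on l.cust_id = r.cust_id AND l.bucket = r.bucket. A NULL in a compared column never satisfies the condition.
- cust_id=6, bucket=KW: no r row matches, row kept with r columns NULL.
- cust_id=5, bucket=KW: no r row matches, row kept with r columns NULL.
- cust_id=3, bucket=KW: no r row matches, row kept with r columns NULL.
- cust_id=5, bucket=KW: no r row matches, row kept with r columns NULL.
- cust_id=4, bucket=KW: 1 matching r row(s), so 1 row(s) emitted.
- cust_id=5, bucket=KW: no r row matches, row kept with r columns NULL.
- cust_id=NULL, bucket=KW: no r row matches, row kept with r columns NULL.
- cust_id=7, bucket=RF: no r row matches, row kept with r columns NULL.
- 7 row(s) from r found no l partner → padded with NULL.

(KW, 4); (KW, NULL); (KW, NULL); (KW, NULL); (KW, NULL); (KW, NULL); (KW, NULL); (RF, NULL); (NULL, 2); (NULL, 4); (NULL, 4); (NULL, 6); (NULL, 6); (NULL, 9); (NULL, NULL)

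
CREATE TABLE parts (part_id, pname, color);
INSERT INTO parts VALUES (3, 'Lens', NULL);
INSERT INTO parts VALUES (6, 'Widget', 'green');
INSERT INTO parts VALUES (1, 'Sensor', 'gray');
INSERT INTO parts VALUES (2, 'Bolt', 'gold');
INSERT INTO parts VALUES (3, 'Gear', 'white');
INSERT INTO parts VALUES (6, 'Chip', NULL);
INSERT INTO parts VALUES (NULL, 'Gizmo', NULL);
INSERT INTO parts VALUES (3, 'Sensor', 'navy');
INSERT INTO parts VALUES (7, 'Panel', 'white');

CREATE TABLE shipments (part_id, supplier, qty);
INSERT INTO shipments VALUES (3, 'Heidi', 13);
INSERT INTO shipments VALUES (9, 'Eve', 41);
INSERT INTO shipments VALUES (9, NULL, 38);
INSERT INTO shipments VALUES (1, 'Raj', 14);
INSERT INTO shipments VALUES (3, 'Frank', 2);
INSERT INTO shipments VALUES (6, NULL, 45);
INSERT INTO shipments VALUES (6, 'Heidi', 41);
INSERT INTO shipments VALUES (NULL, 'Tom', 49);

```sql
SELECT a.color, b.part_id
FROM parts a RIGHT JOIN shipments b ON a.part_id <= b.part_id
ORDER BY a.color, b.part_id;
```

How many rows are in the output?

42

RIGHT JOIN keeps every row from `shipments`; unmatched rows get NULL for `parts`'s columns.
Matching on a.part_id <= b.part_id. A NULL in a compared column never satisfies the condition.
Matched pairs: 41; unmatched b rows kept: 1.
Total: 41 matched + 1 padded = 42 rows.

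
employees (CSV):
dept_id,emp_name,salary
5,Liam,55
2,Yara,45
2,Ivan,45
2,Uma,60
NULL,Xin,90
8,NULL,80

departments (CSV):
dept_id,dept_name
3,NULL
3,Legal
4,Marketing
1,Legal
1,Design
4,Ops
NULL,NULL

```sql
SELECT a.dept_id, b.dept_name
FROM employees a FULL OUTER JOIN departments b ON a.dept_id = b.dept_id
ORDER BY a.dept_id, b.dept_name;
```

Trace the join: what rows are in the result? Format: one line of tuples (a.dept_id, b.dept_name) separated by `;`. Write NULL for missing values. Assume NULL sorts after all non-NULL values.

(2, NULL); (2, NULL); (2, NULL); (5, NULL); (8, NULL); (NULL, Design); (NULL, Legal); (NULL, Legal); (NULL, Marketing); (NULL, Ops); (NULL, NULL); (NULL, NULL); (NULL, NULL)

FULL OUTER JOIN keeps every row from both sides; unmatched rows get NULL for the other side's columns.
Matching on a.dept_id = b.dept_id. A NULL in a compared column never satisfies the condition.
- a row (dept_id=5): no match → kept, b columns NULL.
- a row (dept_id=2): no match → kept, b columns NULL.
- a row (dept_id=2): no match → kept, b columns NULL.
- a row (dept_id=2): no match → kept, b columns NULL.
- a row (dept_id=NULL): no match → kept, b columns NULL.
- a row (dept_id=8): no match → kept, b columns NULL.
- plus 7 unmatched b row(s), each kept with NULL a columns.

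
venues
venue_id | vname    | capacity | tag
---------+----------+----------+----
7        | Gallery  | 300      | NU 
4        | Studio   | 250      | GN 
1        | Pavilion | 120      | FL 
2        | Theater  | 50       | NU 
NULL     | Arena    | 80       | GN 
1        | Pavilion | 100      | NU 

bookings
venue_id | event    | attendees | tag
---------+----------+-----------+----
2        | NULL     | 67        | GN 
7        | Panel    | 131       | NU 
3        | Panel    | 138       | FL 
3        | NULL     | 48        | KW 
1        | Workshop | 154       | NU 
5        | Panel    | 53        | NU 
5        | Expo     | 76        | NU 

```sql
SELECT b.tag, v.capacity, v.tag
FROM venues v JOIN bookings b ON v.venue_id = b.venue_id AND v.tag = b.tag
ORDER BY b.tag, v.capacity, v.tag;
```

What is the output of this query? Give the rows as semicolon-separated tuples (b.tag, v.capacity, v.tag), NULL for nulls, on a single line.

INNER JOIN keeps only pairs where the ON condition holds.
Matching on v.venue_id = b.venue_id AND v.tag = b.tag. A NULL in a compared column never satisfies the condition.
Matched pairs: 2.

(NU, 100, NU); (NU, 300, NU)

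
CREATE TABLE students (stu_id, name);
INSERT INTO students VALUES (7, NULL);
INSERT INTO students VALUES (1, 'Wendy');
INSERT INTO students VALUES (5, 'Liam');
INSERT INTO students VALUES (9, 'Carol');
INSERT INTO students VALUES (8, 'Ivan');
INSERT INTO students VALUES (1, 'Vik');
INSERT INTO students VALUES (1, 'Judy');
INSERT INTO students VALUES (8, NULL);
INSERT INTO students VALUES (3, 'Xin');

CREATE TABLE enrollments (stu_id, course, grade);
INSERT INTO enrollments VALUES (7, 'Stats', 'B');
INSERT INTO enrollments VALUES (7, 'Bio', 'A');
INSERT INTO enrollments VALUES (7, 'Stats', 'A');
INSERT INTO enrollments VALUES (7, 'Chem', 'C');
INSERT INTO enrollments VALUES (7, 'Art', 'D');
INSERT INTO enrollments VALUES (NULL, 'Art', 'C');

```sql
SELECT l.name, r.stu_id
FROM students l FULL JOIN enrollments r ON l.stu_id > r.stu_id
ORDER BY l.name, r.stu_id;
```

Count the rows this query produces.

FULL OUTER JOIN keeps every row from both sides; unmatched rows get NULL for the other side's columns.
Matching on l.stu_id > r.stu_id. A NULL in a compared column never satisfies the condition.
Matched pairs: 15; unmatched l rows kept: 6; unmatched r rows kept: 1.
Total: 15 matched + 7 padded = 22 rows.

22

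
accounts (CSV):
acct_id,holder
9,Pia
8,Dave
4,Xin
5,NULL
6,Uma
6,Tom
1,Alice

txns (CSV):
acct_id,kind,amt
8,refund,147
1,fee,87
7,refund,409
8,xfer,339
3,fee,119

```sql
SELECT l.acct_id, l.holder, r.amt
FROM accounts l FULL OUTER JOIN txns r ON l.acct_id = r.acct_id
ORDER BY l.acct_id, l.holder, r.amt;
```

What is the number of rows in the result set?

10

FULL OUTER JOIN keeps every row from both sides; unmatched rows get NULL for the other side's columns.
Matching on l.acct_id = r.acct_id.
Matched pairs: 3; unmatched l rows kept: 5; unmatched r rows kept: 2.
Total: 3 matched + 7 padded = 10 rows.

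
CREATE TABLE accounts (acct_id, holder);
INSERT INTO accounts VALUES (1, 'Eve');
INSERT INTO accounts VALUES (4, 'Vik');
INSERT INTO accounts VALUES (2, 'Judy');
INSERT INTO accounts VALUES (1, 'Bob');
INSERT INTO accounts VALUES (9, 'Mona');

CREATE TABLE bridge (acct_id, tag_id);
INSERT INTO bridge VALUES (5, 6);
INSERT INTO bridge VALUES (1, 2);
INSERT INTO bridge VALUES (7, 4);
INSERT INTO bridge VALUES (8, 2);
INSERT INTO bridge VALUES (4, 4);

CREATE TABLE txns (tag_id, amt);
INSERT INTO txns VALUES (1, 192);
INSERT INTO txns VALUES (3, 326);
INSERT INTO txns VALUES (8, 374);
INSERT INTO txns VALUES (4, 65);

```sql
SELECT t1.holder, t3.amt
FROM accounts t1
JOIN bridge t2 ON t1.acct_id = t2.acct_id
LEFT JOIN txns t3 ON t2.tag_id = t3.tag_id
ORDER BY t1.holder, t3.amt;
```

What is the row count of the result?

3

Joins associate left-to-right: accounts INNER JOIN bridge on acct_id gives 3 intermediate row(s).
Then LEFT JOIN `txns t3` on tag_id: each of those 3 rows is kept; rows whose t2.tag_id has no match in t3 get NULL for t3's columns.
Result: 3 row(s).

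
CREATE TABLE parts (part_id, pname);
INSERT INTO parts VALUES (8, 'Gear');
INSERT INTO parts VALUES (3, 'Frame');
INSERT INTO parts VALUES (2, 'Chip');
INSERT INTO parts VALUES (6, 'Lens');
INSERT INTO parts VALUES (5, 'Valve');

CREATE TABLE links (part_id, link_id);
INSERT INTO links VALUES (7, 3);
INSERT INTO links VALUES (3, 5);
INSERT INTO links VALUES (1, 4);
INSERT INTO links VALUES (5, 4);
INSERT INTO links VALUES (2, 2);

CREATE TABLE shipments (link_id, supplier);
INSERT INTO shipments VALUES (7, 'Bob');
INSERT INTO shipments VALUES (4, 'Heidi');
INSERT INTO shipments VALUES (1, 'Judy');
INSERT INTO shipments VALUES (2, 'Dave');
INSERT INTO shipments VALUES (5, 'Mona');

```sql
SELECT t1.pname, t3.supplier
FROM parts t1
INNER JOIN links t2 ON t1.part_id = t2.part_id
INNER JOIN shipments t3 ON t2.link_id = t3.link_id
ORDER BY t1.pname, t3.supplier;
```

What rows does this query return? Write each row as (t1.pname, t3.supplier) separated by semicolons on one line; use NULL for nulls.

(Chip, Dave); (Frame, Mona); (Valve, Heidi)

Step 1 — t1 INNER JOIN t2 on part_id → 3 row(s).
Then INNER JOIN `shipments t3` on link_id: keep only rows whose t2.link_id appears in t3.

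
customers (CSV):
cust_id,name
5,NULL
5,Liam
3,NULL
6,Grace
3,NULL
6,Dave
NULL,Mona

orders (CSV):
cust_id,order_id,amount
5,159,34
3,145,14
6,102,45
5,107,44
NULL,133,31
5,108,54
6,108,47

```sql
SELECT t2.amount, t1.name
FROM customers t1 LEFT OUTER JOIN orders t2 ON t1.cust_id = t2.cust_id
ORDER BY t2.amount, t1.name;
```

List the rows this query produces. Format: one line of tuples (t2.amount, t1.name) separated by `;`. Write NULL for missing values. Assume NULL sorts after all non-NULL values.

(14, NULL); (14, NULL); (34, Liam); (34, NULL); (44, Liam); (44, NULL); (45, Dave); (45, Grace); (47, Dave); (47, Grace); (54, Liam); (54, NULL); (NULL, Mona)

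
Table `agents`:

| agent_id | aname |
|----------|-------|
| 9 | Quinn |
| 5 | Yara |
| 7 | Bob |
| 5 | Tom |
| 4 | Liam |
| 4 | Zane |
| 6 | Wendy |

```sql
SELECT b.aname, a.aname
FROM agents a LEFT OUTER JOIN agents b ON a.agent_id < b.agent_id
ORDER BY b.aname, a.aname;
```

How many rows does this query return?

20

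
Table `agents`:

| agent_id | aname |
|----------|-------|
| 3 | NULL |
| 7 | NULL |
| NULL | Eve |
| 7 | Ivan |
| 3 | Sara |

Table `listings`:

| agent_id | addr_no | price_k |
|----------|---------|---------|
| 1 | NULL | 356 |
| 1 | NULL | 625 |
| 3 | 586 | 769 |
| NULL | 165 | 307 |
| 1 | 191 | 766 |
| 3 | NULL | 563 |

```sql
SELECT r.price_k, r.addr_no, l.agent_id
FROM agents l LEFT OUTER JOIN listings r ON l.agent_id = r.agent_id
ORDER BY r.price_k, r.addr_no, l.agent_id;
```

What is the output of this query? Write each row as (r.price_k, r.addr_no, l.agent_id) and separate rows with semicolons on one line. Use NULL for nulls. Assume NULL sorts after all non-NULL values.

(563, NULL, 3); (563, NULL, 3); (769, 586, 3); (769, 586, 3); (NULL, NULL, 7); (NULL, NULL, 7); (NULL, NULL, NULL)

LEFT JOIN keeps every row from `agents`; unmatched rows get NULL for `listings`'s columns.
Matching on l.agent_id = r.agent_id. A NULL in a compared column never satisfies the condition.
Matched pairs: 4; unmatched l rows kept: 3.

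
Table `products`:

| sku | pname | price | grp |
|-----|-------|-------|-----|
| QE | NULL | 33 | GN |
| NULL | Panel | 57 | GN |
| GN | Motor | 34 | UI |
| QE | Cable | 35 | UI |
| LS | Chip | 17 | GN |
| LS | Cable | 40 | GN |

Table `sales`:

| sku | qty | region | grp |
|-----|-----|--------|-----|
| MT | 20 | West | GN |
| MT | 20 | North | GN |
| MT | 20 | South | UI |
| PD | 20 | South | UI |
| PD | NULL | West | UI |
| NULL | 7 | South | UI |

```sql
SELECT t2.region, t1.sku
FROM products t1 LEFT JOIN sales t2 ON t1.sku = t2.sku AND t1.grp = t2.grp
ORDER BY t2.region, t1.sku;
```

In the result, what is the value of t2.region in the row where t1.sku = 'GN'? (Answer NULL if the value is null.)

NULL

LEFT JOIN keeps every row from `products`; unmatched rows get NULL for `sales`'s columns.
Matching on t1.sku = t2.sku AND t1.grp = t2.grp. A NULL in a compared column never satisfies the condition.
- t1 row (sku=QE, grp=GN): no match → kept, t2 columns NULL.
- t1 row (sku=NULL, grp=GN): no match → kept, t2 columns NULL.
- t1 row (sku=GN, grp=UI): no match → kept, t2 columns NULL.
- t1 row (sku=QE, grp=UI): no match → kept, t2 columns NULL.
- t1 row (sku=LS, grp=GN): no match → kept, t2 columns NULL.
- t1 row (sku=LS, grp=GN): no match → kept, t2 columns NULL.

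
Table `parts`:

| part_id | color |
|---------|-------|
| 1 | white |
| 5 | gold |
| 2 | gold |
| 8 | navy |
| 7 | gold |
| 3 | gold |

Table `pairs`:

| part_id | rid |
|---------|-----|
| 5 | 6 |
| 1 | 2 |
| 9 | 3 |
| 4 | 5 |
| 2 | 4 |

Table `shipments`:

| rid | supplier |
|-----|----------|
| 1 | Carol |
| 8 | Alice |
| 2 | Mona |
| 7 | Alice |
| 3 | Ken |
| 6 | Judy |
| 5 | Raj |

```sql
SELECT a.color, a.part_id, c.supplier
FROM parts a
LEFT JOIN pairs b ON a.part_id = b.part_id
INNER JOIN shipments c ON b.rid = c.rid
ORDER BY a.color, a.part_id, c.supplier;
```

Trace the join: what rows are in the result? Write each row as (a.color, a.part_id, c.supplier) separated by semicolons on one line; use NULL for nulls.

Evaluate left to right. First `parts a LEFT JOIN pairs b` on part_id: 6 row(s).
Then INNER JOIN `shipments c` on rid: keep only rows whose b.rid appears in c.

(gold, 5, Judy); (white, 1, Mona)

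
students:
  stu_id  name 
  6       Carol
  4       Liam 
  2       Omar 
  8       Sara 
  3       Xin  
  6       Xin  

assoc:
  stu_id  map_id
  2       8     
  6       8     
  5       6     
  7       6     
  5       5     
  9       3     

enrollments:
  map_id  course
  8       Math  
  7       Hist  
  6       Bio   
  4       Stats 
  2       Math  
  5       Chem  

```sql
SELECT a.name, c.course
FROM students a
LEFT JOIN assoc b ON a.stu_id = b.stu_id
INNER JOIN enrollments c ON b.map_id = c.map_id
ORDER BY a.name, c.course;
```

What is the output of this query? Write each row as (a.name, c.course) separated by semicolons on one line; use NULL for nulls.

(Carol, Math); (Omar, Math); (Xin, Math)

Step 1 — a LEFT JOIN b on stu_id → 6 row(s).
Then INNER JOIN `enrollments c` on map_id: keep only rows whose b.map_id appears in c.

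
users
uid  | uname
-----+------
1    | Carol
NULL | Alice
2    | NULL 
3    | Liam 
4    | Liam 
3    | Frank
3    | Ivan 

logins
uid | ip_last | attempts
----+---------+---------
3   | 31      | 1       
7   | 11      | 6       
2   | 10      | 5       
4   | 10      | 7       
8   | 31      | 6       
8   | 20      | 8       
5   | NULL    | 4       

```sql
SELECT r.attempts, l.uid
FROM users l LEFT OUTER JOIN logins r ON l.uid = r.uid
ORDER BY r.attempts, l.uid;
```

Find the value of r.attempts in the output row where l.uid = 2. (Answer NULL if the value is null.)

LEFT JOIN keeps every row from `users`; unmatched rows get NULL for `logins`'s columns.
Matching on l.uid = r.uid. A NULL in a compared column never satisfies the condition.
Matched pairs: 5; unmatched l rows kept: 2.

5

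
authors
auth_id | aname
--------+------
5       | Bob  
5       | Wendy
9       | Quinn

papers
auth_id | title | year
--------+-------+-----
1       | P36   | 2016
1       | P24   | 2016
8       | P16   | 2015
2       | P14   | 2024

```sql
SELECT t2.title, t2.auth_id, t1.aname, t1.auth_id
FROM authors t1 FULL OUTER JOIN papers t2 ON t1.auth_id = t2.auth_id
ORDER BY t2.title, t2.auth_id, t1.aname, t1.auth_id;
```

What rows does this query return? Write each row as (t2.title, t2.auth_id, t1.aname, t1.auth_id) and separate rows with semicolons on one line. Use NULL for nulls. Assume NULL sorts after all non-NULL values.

(P14, 2, NULL, NULL); (P16, 8, NULL, NULL); (P24, 1, NULL, NULL); (P36, 1, NULL, NULL); (NULL, NULL, Bob, 5); (NULL, NULL, Quinn, 9); (NULL, NULL, Wendy, 5)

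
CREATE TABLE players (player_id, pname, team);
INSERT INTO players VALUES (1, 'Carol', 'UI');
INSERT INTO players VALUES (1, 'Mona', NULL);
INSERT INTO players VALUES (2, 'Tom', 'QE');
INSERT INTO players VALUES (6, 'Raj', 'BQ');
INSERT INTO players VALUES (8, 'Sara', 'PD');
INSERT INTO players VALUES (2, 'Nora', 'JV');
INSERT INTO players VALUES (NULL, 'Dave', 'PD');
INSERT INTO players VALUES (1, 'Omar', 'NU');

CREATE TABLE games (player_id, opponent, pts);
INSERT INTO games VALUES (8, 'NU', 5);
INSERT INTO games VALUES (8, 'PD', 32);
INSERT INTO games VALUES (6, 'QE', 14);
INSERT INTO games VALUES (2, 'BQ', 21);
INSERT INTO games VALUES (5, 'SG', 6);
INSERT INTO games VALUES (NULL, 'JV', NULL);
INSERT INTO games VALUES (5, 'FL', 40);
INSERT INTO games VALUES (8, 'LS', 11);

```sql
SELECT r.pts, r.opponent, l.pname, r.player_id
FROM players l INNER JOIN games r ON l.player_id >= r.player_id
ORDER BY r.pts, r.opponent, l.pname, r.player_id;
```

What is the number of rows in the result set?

13

INNER JOIN keeps only pairs where the ON condition holds.
Matching on l.player_id >= r.player_id. A NULL in a compared column never satisfies the condition.
- l (player_id=1) has no partner → excluded.
- l (player_id=1) has no partner → excluded.
- l (player_id=2) pairs with 1 row(s) of r.
- l (player_id=6) pairs with 4 row(s) of r.
- l (player_id=8) pairs with 7 row(s) of r.
- l (player_id=2) pairs with 1 row(s) of r.
- l (player_id=NULL) has no partner → excluded.
- l (player_id=1) has no partner → excluded.
Total: 13 rows.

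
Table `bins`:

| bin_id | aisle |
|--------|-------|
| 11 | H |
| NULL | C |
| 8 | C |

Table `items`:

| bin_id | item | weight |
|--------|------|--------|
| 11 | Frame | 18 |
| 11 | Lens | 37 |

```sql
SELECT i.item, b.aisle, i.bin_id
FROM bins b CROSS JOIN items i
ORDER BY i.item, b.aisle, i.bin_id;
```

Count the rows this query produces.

6

CROSS JOIN pairs every row of `bins` with every row of `items`: 3 × 2 = 6 rows.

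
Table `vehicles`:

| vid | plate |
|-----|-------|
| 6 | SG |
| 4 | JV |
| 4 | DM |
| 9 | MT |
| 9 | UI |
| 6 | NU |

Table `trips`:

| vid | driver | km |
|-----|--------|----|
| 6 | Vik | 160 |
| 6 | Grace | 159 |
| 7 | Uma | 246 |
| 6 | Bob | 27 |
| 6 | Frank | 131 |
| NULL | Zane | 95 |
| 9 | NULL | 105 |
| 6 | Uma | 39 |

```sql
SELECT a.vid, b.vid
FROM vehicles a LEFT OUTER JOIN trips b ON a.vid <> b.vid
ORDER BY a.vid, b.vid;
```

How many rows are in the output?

30

LEFT JOIN keeps every row from `vehicles`; unmatched rows get NULL for `trips`'s columns.
Matching on a.vid <> b.vid. A NULL in a compared column never satisfies the condition.
- a (vid=6) pairs with 2 row(s) of b.
- a (vid=4) pairs with 7 row(s) of b.
- a (vid=4) pairs with 7 row(s) of b.
- a (vid=9) pairs with 6 row(s) of b.
- a (vid=9) pairs with 6 row(s) of b.
- a (vid=6) pairs with 2 row(s) of b.
Total: 30 rows.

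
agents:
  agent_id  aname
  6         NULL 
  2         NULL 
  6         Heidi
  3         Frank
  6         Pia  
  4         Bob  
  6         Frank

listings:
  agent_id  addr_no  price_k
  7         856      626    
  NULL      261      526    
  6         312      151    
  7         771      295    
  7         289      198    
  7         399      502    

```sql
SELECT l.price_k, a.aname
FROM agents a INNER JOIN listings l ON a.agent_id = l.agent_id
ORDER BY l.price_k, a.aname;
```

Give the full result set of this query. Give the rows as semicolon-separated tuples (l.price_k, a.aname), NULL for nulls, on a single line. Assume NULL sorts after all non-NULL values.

(151, Frank); (151, Heidi); (151, Pia); (151, NULL)

INNER JOIN keeps only pairs where the ON condition holds.
Matching on a.agent_id = l.agent_id. A NULL in a compared column never satisfies the condition.
- agent_id=6: 1 matching l row(s), so 1 row(s) emitted.
- agent_id=2: no matching l row, dropped.
- agent_id=6: 1 matching l row(s), so 1 row(s) emitted.
- agent_id=3: no matching l row, dropped.
- agent_id=6: 1 matching l row(s), so 1 row(s) emitted.
- agent_id=4: no matching l row, dropped.
- agent_id=6: 1 matching l row(s), so 1 row(s) emitted.
After projecting and ordering:
l.price_k | a.aname
151 | Frank
151 | Heidi
151 | Pia
151 | NULL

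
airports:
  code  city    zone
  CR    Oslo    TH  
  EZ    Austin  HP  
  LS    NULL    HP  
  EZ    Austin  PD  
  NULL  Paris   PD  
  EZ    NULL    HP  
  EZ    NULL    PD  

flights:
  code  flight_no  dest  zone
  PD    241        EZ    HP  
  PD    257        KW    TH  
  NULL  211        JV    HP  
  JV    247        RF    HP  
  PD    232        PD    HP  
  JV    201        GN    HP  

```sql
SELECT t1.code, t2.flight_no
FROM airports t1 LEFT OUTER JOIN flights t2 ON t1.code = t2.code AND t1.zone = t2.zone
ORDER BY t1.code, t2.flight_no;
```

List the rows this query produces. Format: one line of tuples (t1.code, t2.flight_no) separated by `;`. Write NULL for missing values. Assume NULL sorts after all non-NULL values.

LEFT JOIN keeps every row from `airports`; unmatched rows get NULL for `flights`'s columns.
Matching on t1.code = t2.code AND t1.zone = t2.zone. A NULL in a compared column never satisfies the condition.
- t1 (code=CR, zone=TH) has no partner → padded with NULL.
- t1 (code=EZ, zone=HP) has no partner → padded with NULL.
- t1 (code=LS, zone=HP) has no partner → padded with NULL.
- t1 (code=EZ, zone=PD) has no partner → padded with NULL.
- t1 (code=NULL, zone=PD) has no partner → padded with NULL.
- t1 (code=EZ, zone=HP) has no partner → padded with NULL.
- t1 (code=EZ, zone=PD) has no partner → padded with NULL.
After projecting and ordering:
t1.code | t2.flight_no
CR | NULL
EZ | NULL
EZ | NULL
EZ | NULL
EZ | NULL
LS | NULL
NULL | NULL

(CR, NULL); (EZ, NULL); (EZ, NULL); (EZ, NULL); (EZ, NULL); (LS, NULL); (NULL, NULL)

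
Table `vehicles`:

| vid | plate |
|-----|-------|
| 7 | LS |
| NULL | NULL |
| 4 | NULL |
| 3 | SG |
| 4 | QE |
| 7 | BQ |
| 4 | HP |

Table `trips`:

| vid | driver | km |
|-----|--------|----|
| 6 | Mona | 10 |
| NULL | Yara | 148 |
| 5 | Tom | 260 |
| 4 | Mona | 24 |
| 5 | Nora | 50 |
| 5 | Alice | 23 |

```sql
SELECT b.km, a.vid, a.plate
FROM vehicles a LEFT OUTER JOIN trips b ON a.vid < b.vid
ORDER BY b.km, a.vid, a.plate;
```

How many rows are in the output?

LEFT JOIN keeps every row from `vehicles`; unmatched rows get NULL for `trips`'s columns.
Matching on a.vid < b.vid. A NULL in a compared column never satisfies the condition.
Matched pairs: 17; unmatched a rows kept: 3.
Total: 17 matched + 3 padded = 20 rows.

20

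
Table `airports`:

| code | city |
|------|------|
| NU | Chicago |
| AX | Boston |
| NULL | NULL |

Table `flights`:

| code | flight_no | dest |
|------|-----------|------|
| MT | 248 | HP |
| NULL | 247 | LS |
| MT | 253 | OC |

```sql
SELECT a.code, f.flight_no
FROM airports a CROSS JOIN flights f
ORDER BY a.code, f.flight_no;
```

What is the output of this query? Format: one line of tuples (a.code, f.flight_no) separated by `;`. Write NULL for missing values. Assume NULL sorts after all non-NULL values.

(AX, 247); (AX, 248); (AX, 253); (NU, 247); (NU, 248); (NU, 253); (NULL, 247); (NULL, 248); (NULL, 253)

CROSS JOIN pairs every row of `airports` with every row of `flights`: 3 × 3 = 9 rows.
After projecting and ordering:
a.code | f.flight_no
AX | 247
AX | 248
AX | 253
NU | 247
NU | 248
NU | 253
NULL | 247
NULL | 248
NULL | 253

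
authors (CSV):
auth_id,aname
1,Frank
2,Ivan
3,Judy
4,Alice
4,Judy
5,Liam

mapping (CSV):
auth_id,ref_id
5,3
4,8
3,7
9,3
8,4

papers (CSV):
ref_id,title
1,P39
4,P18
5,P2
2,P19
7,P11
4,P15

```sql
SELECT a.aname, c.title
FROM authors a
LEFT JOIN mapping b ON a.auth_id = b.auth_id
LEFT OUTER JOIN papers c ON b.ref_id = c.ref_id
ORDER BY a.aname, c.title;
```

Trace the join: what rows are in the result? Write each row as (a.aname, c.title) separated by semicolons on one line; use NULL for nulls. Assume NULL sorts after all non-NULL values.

(Alice, NULL); (Frank, NULL); (Ivan, NULL); (Judy, P11); (Judy, NULL); (Liam, NULL)

Step 1 — a LEFT JOIN b on auth_id → 6 row(s).
Then LEFT JOIN `papers c` on ref_id: each of those 6 rows is kept; rows whose b.ref_id has no match in c get NULL for c's columns.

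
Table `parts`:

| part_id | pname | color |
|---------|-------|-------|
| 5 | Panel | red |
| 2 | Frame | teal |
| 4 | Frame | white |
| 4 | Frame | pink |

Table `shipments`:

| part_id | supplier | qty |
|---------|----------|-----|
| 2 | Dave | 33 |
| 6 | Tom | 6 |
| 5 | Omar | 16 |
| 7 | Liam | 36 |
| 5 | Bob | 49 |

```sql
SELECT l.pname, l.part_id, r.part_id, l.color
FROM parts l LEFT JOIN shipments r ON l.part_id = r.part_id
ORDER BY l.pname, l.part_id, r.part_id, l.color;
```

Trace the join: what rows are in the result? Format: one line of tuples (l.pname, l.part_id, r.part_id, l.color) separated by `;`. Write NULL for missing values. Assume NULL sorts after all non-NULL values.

(Frame, 2, 2, teal); (Frame, 4, NULL, pink); (Frame, 4, NULL, white); (Panel, 5, 5, red); (Panel, 5, 5, red)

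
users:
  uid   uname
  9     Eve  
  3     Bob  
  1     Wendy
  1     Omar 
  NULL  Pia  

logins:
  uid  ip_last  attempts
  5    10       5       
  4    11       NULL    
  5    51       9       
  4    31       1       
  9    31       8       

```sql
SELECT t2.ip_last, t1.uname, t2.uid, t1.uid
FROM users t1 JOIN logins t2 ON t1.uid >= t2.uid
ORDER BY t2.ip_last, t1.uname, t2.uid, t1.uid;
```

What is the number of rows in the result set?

INNER JOIN keeps only pairs where the ON condition holds.
Matching on t1.uid >= t2.uid. A NULL in a compared column never satisfies the condition.
- t1[0] uid=9 → 5 match(es) in t2 → 5 row(s).
- t1[1] uid=3 → no match; dropped.
- t1[2] uid=1 → no match; dropped.
- t1[3] uid=1 → no match; dropped.
- t1[4] uid=NULL → no match; dropped.
Total: 5 rows.

5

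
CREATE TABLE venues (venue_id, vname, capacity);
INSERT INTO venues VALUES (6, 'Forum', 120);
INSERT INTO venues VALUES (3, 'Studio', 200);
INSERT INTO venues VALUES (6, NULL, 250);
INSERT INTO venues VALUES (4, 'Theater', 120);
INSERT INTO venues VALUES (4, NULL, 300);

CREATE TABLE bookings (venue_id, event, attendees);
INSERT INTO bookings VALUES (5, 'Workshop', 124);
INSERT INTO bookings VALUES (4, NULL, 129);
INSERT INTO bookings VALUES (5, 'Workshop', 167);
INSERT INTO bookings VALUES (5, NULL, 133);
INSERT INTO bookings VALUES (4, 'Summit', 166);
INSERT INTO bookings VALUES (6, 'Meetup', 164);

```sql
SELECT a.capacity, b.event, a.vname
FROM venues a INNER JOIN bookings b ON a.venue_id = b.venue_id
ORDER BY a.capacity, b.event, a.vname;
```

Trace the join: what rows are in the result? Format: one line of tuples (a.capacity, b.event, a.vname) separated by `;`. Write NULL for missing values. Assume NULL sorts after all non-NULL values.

(120, Meetup, Forum); (120, Summit, Theater); (120, NULL, Theater); (250, Meetup, NULL); (300, Summit, NULL); (300, NULL, NULL)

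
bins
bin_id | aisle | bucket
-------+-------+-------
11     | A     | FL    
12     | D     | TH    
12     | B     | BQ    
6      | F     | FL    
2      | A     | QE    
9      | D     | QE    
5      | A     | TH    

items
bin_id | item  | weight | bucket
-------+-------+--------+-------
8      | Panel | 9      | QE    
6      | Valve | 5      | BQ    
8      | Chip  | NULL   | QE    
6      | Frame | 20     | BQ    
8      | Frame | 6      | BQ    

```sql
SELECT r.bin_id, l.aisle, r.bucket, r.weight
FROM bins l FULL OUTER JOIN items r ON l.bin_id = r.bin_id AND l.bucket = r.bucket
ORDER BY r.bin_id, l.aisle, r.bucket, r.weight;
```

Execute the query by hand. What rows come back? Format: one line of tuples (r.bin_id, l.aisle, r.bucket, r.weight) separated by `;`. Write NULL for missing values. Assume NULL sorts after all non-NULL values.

FULL OUTER JOIN keeps every row from both sides; unmatched rows get NULL for the other side's columns.
Matching on l.bin_id = r.bin_id AND l.bucket = r.bucket.
- l[0] bin_id=11, bucket=FL → no match; kept with NULLs on the r side.
- l[1] bin_id=12, bucket=TH → no match; kept with NULLs on the r side.
- l[2] bin_id=12, bucket=BQ → no match; kept with NULLs on the r side.
- l[3] bin_id=6, bucket=FL → no match; kept with NULLs on the r side.
- l[4] bin_id=2, bucket=QE → no match; kept with NULLs on the r side.
- l[5] bin_id=9, bucket=QE → no match; kept with NULLs on the r side.
- l[6] bin_id=5, bucket=TH → no match; kept with NULLs on the r side.
- 5 r row(s) had no l match → kept, l columns NULL.

(6, NULL, BQ, 5); (6, NULL, BQ, 20); (8, NULL, BQ, 6); (8, NULL, QE, 9); (8, NULL, QE, NULL); (NULL, A, NULL, NULL); (NULL, A, NULL, NULL); (NULL, A, NULL, NULL); (NULL, B, NULL, NULL); (NULL, D, NULL, NULL); (NULL, D, NULL, NULL); (NULL, F, NULL, NULL)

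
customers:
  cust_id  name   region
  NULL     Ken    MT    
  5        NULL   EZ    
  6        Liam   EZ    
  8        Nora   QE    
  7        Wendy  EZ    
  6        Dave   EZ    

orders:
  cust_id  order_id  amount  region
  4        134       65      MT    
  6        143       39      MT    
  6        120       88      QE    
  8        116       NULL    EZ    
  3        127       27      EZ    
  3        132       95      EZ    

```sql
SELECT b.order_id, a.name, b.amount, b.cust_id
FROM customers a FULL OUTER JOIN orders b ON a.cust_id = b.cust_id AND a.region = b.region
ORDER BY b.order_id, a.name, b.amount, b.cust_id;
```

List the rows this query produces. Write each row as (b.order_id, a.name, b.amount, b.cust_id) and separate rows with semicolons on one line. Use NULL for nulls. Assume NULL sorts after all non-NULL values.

(116, NULL, NULL, 8); (120, NULL, 88, 6); (127, NULL, 27, 3); (132, NULL, 95, 3); (134, NULL, 65, 4); (143, NULL, 39, 6); (NULL, Dave, NULL, NULL); (NULL, Ken, NULL, NULL); (NULL, Liam, NULL, NULL); (NULL, Nora, NULL, NULL); (NULL, Wendy, NULL, NULL); (NULL, NULL, NULL, NULL)

FULL OUTER JOIN keeps every row from both sides; unmatched rows get NULL for the other side's columns.
Matching on a.cust_id = b.cust_id AND a.region = b.region. A NULL in a compared column never satisfies the condition.
- a[0] cust_id=NULL, region=MT → no match; kept with NULLs on the b side.
- a[1] cust_id=5, region=EZ → no match; kept with NULLs on the b side.
- a[2] cust_id=6, region=EZ → no match; kept with NULLs on the b side.
- a[3] cust_id=8, region=QE → no match; kept with NULLs on the b side.
- a[4] cust_id=7, region=EZ → no match; kept with NULLs on the b side.
- a[5] cust_id=6, region=EZ → no match; kept with NULLs on the b side.
- 6 row(s) from b found no a partner → padded with NULL.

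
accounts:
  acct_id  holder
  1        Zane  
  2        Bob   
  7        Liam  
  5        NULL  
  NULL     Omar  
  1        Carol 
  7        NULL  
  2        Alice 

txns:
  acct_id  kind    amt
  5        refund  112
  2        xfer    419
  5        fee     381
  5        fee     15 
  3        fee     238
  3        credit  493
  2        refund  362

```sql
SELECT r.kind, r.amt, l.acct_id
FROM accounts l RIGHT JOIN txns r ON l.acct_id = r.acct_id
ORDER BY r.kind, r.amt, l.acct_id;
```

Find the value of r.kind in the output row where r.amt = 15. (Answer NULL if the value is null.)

fee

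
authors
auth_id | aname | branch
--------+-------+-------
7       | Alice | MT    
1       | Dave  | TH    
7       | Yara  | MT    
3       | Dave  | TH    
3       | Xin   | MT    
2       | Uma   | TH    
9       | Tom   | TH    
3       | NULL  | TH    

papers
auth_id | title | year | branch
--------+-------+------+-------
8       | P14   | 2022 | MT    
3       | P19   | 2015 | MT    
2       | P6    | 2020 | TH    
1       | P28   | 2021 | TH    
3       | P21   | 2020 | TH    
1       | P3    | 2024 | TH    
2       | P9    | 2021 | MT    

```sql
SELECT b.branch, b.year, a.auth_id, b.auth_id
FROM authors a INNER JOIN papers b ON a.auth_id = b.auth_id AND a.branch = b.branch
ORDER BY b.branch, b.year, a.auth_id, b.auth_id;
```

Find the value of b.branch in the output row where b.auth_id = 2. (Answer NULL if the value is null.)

TH

INNER JOIN keeps only pairs where the ON condition holds.
Matching on a.auth_id = b.auth_id AND a.branch = b.branch.
- a (auth_id=7, branch=MT) has no partner → excluded.
- a (auth_id=1, branch=TH) pairs with 2 row(s) of b.
- a (auth_id=7, branch=MT) has no partner → excluded.
- a (auth_id=3, branch=TH) pairs with 1 row(s) of b.
- a (auth_id=3, branch=MT) pairs with 1 row(s) of b.
- a (auth_id=2, branch=TH) pairs with 1 row(s) of b.
- a (auth_id=9, branch=TH) has no partner → excluded.
- a (auth_id=3, branch=TH) pairs with 1 row(s) of b.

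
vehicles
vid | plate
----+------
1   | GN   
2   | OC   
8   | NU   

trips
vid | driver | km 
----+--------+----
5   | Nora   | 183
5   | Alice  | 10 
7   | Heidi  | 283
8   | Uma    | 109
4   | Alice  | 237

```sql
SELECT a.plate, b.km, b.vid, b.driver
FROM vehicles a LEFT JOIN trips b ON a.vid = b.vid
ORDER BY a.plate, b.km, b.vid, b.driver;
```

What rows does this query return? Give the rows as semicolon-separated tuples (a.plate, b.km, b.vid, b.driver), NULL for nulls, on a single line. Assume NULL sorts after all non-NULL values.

(GN, NULL, NULL, NULL); (NU, 109, 8, Uma); (OC, NULL, NULL, NULL)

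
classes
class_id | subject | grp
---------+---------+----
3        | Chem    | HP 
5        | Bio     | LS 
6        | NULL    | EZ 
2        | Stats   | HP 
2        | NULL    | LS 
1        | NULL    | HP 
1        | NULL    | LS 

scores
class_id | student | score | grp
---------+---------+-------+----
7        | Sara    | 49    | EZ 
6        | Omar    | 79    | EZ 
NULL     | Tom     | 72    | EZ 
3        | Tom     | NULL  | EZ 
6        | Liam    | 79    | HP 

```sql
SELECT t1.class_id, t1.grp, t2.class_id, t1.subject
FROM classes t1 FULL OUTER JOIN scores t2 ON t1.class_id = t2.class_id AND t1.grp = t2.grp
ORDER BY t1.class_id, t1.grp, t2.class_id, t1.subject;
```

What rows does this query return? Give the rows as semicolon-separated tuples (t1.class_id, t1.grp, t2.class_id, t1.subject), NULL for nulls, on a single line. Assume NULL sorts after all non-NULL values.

FULL OUTER JOIN keeps every row from both sides; unmatched rows get NULL for the other side's columns.
Matching on t1.class_id = t2.class_id AND t1.grp = t2.grp. A NULL in a compared column never satisfies the condition.
- t1 row (class_id=3, grp=HP): no match → kept, t2 columns NULL.
- t1 row (class_id=5, grp=LS): no match → kept, t2 columns NULL.
- t1 row (class_id=6, grp=EZ): matches 1 t2 row(s) → 1 output row(s).
- t1 row (class_id=2, grp=HP): no match → kept, t2 columns NULL.
- t1 row (class_id=2, grp=LS): no match → kept, t2 columns NULL.
- t1 row (class_id=1, grp=HP): no match → kept, t2 columns NULL.
- t1 row (class_id=1, grp=LS): no match → kept, t2 columns NULL.
- plus 4 unmatched t2 row(s), each kept with NULL t1 columns.

(1, HP, NULL, NULL); (1, LS, NULL, NULL); (2, HP, NULL, Stats); (2, LS, NULL, NULL); (3, HP, NULL, Chem); (5, LS, NULL, Bio); (6, EZ, 6, NULL); (NULL, NULL, 3, NULL); (NULL, NULL, 6, NULL); (NULL, NULL, 7, NULL); (NULL, NULL, NULL, NULL)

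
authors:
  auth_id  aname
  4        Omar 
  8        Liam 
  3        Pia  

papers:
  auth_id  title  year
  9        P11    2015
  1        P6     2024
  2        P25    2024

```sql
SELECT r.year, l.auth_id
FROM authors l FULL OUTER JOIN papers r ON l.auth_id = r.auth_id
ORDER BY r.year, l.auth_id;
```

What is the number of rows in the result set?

6

FULL OUTER JOIN keeps every row from both sides; unmatched rows get NULL for the other side's columns.
Matching on l.auth_id = r.auth_id.
- l[0] auth_id=4 → no match; kept with NULLs on the r side.
- l[1] auth_id=8 → no match; kept with NULLs on the r side.
- l[2] auth_id=3 → no match; kept with NULLs on the r side.
- 3 r row(s) had no l match → kept, l columns NULL.
Total: 0 matched + 6 padded = 6 rows.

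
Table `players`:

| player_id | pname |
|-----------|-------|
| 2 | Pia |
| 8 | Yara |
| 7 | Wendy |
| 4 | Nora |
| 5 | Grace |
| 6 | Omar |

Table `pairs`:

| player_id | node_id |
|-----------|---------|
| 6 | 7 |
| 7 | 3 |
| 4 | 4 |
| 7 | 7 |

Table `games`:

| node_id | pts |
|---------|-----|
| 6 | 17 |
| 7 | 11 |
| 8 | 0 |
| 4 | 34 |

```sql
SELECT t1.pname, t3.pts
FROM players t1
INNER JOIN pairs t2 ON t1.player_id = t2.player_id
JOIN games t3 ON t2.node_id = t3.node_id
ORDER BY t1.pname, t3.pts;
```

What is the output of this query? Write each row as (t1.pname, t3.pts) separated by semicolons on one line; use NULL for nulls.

Step 1 — t1 INNER JOIN t2 on player_id → 4 row(s).
Then INNER JOIN `games t3` on node_id: keep only rows whose t2.node_id appears in t3.

(Nora, 34); (Omar, 11); (Wendy, 11)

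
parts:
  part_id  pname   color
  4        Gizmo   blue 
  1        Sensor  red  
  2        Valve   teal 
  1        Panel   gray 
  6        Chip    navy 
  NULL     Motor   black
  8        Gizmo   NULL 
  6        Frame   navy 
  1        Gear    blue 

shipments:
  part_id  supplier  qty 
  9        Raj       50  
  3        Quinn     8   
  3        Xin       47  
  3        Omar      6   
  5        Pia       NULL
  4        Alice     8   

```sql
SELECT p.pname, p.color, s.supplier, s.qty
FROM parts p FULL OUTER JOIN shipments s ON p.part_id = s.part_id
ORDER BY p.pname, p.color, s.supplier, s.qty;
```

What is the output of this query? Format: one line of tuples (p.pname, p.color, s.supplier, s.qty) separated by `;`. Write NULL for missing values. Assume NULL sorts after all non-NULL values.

(Chip, navy, NULL, NULL); (Frame, navy, NULL, NULL); (Gear, blue, NULL, NULL); (Gizmo, blue, Alice, 8); (Gizmo, NULL, NULL, NULL); (Motor, black, NULL, NULL); (Panel, gray, NULL, NULL); (Sensor, red, NULL, NULL); (Valve, teal, NULL, NULL); (NULL, NULL, Omar, 6); (NULL, NULL, Pia, NULL); (NULL, NULL, Quinn, 8); (NULL, NULL, Raj, 50); (NULL, NULL, Xin, 47)

FULL OUTER JOIN keeps every row from both sides; unmatched rows get NULL for the other side's columns.
Matching on p.part_id = s.part_id. A NULL in a compared column never satisfies the condition.
- p[0] part_id=4 → 1 match(es) in s → 1 row(s).
- p[1] part_id=1 → no match; kept with NULLs on the s side.
- p[2] part_id=2 → no match; kept with NULLs on the s side.
- p[3] part_id=1 → no match; kept with NULLs on the s side.
- p[4] part_id=6 → no match; kept with NULLs on the s side.
- p[5] part_id=NULL → no match; kept with NULLs on the s side.
- p[6] part_id=8 → no match; kept with NULLs on the s side.
- p[7] part_id=6 → no match; kept with NULLs on the s side.
- p[8] part_id=1 → no match; kept with NULLs on the s side.
- plus 5 unmatched s row(s), each kept with NULL p columns.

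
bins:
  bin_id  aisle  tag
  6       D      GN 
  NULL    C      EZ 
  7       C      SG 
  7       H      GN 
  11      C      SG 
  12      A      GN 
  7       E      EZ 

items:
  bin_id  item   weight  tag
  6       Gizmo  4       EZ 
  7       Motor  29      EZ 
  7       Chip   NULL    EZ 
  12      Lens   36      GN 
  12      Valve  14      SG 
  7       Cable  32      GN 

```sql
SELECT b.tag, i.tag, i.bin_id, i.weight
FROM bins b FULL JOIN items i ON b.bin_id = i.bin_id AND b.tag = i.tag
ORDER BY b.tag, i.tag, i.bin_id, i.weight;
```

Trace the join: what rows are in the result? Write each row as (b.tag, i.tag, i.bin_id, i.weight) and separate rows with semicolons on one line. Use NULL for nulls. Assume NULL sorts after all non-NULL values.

FULL OUTER JOIN keeps every row from both sides; unmatched rows get NULL for the other side's columns.
Matching on b.bin_id = i.bin_id AND b.tag = i.tag. A NULL in a compared column never satisfies the condition.
Matched pairs: 4; unmatched b rows kept: 4; unmatched i rows kept: 2.

(EZ, EZ, 7, 29); (EZ, EZ, 7, NULL); (EZ, NULL, NULL, NULL); (GN, GN, 7, 32); (GN, GN, 12, 36); (GN, NULL, NULL, NULL); (SG, NULL, NULL, NULL); (SG, NULL, NULL, NULL); (NULL, EZ, 6, 4); (NULL, SG, 12, 14)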